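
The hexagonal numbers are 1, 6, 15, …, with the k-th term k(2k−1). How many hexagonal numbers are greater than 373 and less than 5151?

37

The n-th hexagonal number is n(2n−1).
Smallest index with value > 373: n = 14 (giving 378).
Largest index with value < 5151: n = 50 (giving 4950).
Indices 14 through 50: 37 terms.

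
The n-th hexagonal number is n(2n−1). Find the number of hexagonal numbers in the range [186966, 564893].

The n-th hexagonal number is n(2n−1).
Smallest index with value ≥ 186966: n = 306 (giving 186966).
Largest index with value ≤ 564893: n = 531 (giving 563391).
Indices 306 through 531: 226 terms.

226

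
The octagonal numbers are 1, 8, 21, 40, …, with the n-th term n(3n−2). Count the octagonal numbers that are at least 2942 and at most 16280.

43

The n-th octagonal number is n(3n−2).
Smallest index with value ≥ 2942: n = 32 (giving 3008).
Largest index with value ≤ 16280: n = 74 (giving 16280).
Indices 32 through 74: 43 terms.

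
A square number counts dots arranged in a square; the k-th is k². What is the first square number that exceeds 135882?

136161

Solve n² > 135882 for integer n.
The largest n with value ≤ 135882 is 368 (since 135424 ≤ 135882 < 136161), so the first above is n = 369, value 136161.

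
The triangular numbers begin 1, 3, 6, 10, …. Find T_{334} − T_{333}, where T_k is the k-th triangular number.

334

Consecutive triangular numbers differ by n: T_{334} − T_{333} = 334.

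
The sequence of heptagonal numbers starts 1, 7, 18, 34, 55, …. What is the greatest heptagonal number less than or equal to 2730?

2673

Solve n(5n−3)/2 ≤ 2730 for integer n.
n = 33 gives 2673 ≤ 2730, while n = 34 gives 2839 > 2730; so the answer is 2673.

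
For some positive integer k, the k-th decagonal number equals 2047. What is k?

Set n(4n−3) = 2047, giving 4n² − 3n − 2047 = 0.
So n = (3 + 181) / 8 = 184/8 = 23.

23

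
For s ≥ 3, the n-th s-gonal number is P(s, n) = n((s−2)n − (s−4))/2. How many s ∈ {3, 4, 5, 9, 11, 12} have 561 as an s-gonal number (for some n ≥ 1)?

2

s = 3: P(3, 33) = 561. ✓
s = 4: P(4, 23) = 529 and P(4, 24) = 576; 561 is not s-gonal.
s = 5: P(5, 19) = 532 and P(5, 20) = 590; 561 is not s-gonal.
s = 9: P(9, 13) = 559 and P(9, 14) = 651; 561 is not s-gonal.
s = 11: P(11, 11) = 506 and P(11, 12) = 606; 561 is not s-gonal.
s = 12: P(12, 11) = 561. ✓
Hits: s ∈ {3, 12} → 2.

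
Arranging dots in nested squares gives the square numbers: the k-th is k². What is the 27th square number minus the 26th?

53

n² − (n−1)² = 2n − 1, so 27² − 26² = 2·27 − 1 = 53.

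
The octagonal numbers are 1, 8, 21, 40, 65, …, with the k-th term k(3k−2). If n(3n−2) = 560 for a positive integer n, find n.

14

Set n(3n−2) = 560, giving 3n² − 2n − 560 = 0.
So n = (2 + 82) / 6 = 84/6 = 14.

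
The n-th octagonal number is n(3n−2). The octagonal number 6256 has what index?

Set n(3n−2) = 6256, giving 3n² − 2n − 6256 = 0.
So n = (2 + 274) / 6 = 276/6 = 46.

46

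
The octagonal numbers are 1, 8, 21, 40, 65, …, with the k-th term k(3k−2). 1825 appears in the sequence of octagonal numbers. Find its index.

25

Set n(3n−2) = 1825, giving 3n² − 2n − 1825 = 0.
So n = (2 + 148) / 6 = 150/6 = 25.
Check: 25·(3·25 − 2) = 1825. ✓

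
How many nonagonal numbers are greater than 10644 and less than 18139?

The n-th nonagonal number is n(7n−5)/2.
Smallest index with value > 10644: n = 56 (giving 10836).
Largest index with value < 18139: n = 72 (giving 17964).
Indices 56 through 72: 17 terms.

17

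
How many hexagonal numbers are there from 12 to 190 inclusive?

The n-th hexagonal number is n(2n−1).
Smallest index with value ≥ 12: n = 3 (giving 15).
Largest index with value ≤ 190: n = 10 (giving 190).
Indices 3 through 10: 8 terms.

8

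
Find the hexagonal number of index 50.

The 50th hexagonal number is n(2n−1) with n = 50.
50·(2·50 − 1) = 50·99 = 4950.

4950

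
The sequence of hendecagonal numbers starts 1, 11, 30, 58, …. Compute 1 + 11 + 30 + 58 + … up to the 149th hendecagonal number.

Σ i(9i−7)/2 = (9Σi² − 7Σi) / 2 over i = 1..149.
Σi = 11175 and Σi² = 1113775.
(9·1113775 − 7·11175) / 2 = 9945750/2 = 4972875.

4972875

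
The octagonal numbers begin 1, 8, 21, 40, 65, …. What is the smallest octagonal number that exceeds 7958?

Solve n(3n−2) > 7958 for integer n.
The largest n with value ≤ 7958 is 51 (since 7701 ≤ 7958 < 8008), so the first above is n = 52, value 8008.

8008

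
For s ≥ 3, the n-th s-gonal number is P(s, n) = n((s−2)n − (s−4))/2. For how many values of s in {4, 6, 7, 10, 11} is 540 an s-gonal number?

2

s = 4: P(4, 23) = 529 and P(4, 24) = 576; 540 is not s-gonal.
s = 6: P(6, 16) = 496 and P(6, 17) = 561; 540 is not s-gonal.
s = 7: P(7, 15) = 540. ✓
s = 10: P(10, 12) = 540. ✓
s = 11: P(11, 11) = 506 and P(11, 12) = 606; 540 is not s-gonal.
Hits: s ∈ {7, 10} → 2.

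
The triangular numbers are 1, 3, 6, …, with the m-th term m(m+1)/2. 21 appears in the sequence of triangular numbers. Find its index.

6

Set n(n+1)/2 = 21, giving n² + n − 42 = 0.
So n = (-1 + 13) / 2 = 12/2 = 6.
Check: 6·7/2 = 21. ✓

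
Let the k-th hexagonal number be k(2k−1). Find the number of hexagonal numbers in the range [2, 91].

6

The n-th hexagonal number is n(2n−1).
Smallest index with value ≥ 2: n = 2 (giving 6).
Largest index with value ≤ 91: n = 7 (giving 91).
Indices 2 through 7: 6 terms.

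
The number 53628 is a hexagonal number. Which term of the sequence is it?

Set n(2n−1) = 53628, giving 2n² − n − 53628 = 0.
The discriminant is 1 + 8·53628 = 429025, and √429025 = 655.
So n = (1 + 655) / 4 = 656/4 = 164.
Check: 164·(2·164 − 1) = 53628. ✓

164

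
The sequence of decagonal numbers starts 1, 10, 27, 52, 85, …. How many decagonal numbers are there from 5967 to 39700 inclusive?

62

The n-th decagonal number is n(4n−3).
Smallest index with value ≥ 5967: n = 39 (giving 5967).
Largest index with value ≤ 39700: n = 100 (giving 39700).
Indices 39 through 100: 62 terms.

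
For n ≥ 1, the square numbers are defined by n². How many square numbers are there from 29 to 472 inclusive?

16

The n-th square number is n².
Smallest index with value ≥ 29: n = 6 (giving 36).
Largest index with value ≤ 472: n = 21 (giving 441).
Indices 6 through 21: 16 terms.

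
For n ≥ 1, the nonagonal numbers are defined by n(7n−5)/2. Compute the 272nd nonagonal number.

272·(7·272 − 5)/2 = 272·1899/2 = 258264.

258264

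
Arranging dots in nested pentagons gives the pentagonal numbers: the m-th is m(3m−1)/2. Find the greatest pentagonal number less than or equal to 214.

Solve n(3n−1)/2 ≤ 214 for integer n.
n = 12 gives 210 ≤ 214, while n = 13 gives 247 > 214; so the answer is 210.

210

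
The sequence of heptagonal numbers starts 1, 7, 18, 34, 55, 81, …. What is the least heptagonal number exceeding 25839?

Solve n(5n−3)/2 > 25839 for integer n.
The largest n with value ≤ 25839 is 101 (since 25351 ≤ 25839 < 25857), so the first above is n = 102, value 25857.

25857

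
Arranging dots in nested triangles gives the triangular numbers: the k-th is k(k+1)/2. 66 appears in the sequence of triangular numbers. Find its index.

Set n(n+1)/2 = 66, giving n² + n − 132 = 0.
The discriminant is 1 + 8·66 = 529, and √529 = 23.
So n = (-1 + 23) / 2 = 22/2 = 11.

11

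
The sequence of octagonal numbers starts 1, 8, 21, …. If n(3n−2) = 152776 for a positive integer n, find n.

226

Set n(3n−2) = 152776, giving 3n² − 2n − 152776 = 0.
The discriminant is 4 + 12·152776 = 1833316, and √1833316 = 1354.
So n = (2 + 1354) / 6 = 1356/6 = 226.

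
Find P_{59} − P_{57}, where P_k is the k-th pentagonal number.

59·(3·59 − 1)/2 = 5192 and 57·(3·57 − 1)/2 = 4845.
Difference: 5192 − 4845 = 347.

347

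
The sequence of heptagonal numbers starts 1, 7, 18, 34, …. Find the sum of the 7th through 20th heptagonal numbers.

Σ i(5i−3)/2 = (5Σi² − 3Σi) / 2 over i = 7..20.
Σi = 210 − 21 = 189 and Σi² = 2870 − 91 = 2779.
(5·2779 − 3·189) / 2 = 13328/2 = 6664.

6664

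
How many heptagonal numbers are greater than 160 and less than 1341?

The n-th heptagonal number is n(5n−3)/2.
Smallest index with value > 160: n = 9 (giving 189).
Largest index with value < 1341: n = 23 (giving 1288).
Indices 9 through 23: 15 terms.

15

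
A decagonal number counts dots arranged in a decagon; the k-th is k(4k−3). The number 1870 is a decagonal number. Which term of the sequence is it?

22

Set n(4n−3) = 1870, giving 4n² − 3n − 1870 = 0.
So n = (3 + 173) / 8 = 176/8 = 22.
Check: 22·(4·22 − 3) = 1870. ✓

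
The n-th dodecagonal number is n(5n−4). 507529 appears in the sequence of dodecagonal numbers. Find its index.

319

Set n(5n−4) = 507529, giving 5n² − 4n − 507529 = 0.
So n = (4 + 3186) / 10 = 3190/10 = 319.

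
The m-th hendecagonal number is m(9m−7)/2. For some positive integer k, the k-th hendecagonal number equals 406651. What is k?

301

Set n(9n−7)/2 = 406651, giving 9n² − 7n − 813302 = 0.
The discriminant is 49 + 72·406651 = 29278921, and √29278921 = 5411.
So n = (7 + 5411) / 18 = 5418/18 = 301.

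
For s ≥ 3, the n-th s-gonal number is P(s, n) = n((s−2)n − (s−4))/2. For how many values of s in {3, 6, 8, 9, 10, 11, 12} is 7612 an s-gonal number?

1

s = 3: P(3, 122) = 7503 and P(3, 123) = 7626; 7612 is not s-gonal.
s = 6: P(6, 61) = 7381 and P(6, 62) = 7626; 7612 is not s-gonal.
s = 8: P(8, 50) = 7400 and P(8, 51) = 7701; 7612 is not s-gonal.
s = 9: P(9, 46) = 7291 and P(9, 47) = 7614; 7612 is not s-gonal.
s = 10: P(10, 44) = 7612. ✓
s = 11: P(11, 41) = 7421 and P(11, 42) = 7791; 7612 is not s-gonal.
s = 12: P(12, 39) = 7449 and P(12, 40) = 7840; 7612 is not s-gonal.
Hits: s ∈ {10} → 1.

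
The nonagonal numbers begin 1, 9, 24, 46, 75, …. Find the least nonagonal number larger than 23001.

Solve n(7n−5)/2 > 23001 for integer n.
The largest n with value ≤ 23001 is 81 (since 22761 ≤ 23001 < 23329), so the first above is n = 82, value 23329.

23329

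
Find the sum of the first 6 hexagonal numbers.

Σ i(2i−1) = 2Σi² − Σi over i = 1..6.
Σi = 21 and Σi² = 91.
2·91 − 1·21 = 161.

161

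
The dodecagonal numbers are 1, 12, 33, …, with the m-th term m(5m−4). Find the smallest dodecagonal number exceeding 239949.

Solve n(5n−4) > 239949 for integer n.
The largest n with value ≤ 239949 is 219 (since 238929 ≤ 239949 < 241120), so the first above is n = 220, value 241120.

241120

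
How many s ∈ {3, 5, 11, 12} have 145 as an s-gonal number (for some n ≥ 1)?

1

s = 3: P(3, 16) = 136 and P(3, 17) = 153; 145 is not s-gonal.
s = 5: P(5, 10) = 145. ✓
s = 11: P(11, 6) = 141 and P(11, 7) = 196; 145 is not s-gonal.
s = 12: P(12, 5) = 105 and P(12, 6) = 156; 145 is not s-gonal.
Hits: s ∈ {5} → 1.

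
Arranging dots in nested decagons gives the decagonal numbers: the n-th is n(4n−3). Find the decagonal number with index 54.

11502

The 54th decagonal number is n(4n−3) with n = 54.
54·(4·54 − 3) = 54·213 = 11502.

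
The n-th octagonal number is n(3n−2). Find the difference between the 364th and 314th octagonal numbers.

101600

364·(3·364 − 2) = 396760 and 314·(3·314 − 2) = 295160.
Difference: 396760 − 295160 = 101600.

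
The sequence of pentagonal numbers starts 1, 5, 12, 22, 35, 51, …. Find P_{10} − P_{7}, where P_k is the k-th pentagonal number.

75

10·(3·10 − 1)/2 = 145 and 7·(3·7 − 1)/2 = 70.
Difference: 145 − 70 = 75.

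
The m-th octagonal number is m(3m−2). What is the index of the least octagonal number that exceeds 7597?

Solve n(3n−2) > 7597 for integer n.
The largest n with value ≤ 7597 is 50 (since 7400 ≤ 7597 < 7701), so the first above is n = 51, value 7701.

51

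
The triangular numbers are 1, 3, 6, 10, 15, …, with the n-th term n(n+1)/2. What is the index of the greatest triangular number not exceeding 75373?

Solve n(n+1)/2 ≤ 75373 for integer n.
n = 387 gives 75078 ≤ 75373, while n = 388 gives 75466 > 75373; so the answer is index 387.

387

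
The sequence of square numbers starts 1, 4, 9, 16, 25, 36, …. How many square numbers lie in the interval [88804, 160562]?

103

The n-th square number is n².
Smallest index with value ≥ 88804: n = 298 (giving 88804).
Largest index with value ≤ 160562: n = 400 (giving 160000).
Indices 298 through 400: 103 terms.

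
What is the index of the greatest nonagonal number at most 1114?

18

Solve n(7n−5)/2 ≤ 1114 for integer n.
n = 18 gives 1089 ≤ 1114, while n = 19 gives 1216 > 1114; so the answer is index 18.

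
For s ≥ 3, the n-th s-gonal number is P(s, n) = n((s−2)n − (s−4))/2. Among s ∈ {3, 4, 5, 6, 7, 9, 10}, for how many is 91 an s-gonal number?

2

s = 3: P(3, 13) = 91. ✓
s = 4: P(4, 9) = 81 and P(4, 10) = 100; 91 is not s-gonal.
s = 5: P(5, 7) = 70 and P(5, 8) = 92; 91 is not s-gonal.
s = 6: P(6, 7) = 91. ✓
s = 7: P(7, 6) = 81 and P(7, 7) = 112; 91 is not s-gonal.
s = 9: P(9, 5) = 75 and P(9, 6) = 111; 91 is not s-gonal.
s = 10: P(10, 5) = 85 and P(10, 6) = 126; 91 is not s-gonal.
Hits: s ∈ {3, 6} → 2.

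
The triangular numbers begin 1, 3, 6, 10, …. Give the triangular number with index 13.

The 13th triangular number is n(n+1)/2 with n = 13.
13·14/2 = 182/2 = 91.

91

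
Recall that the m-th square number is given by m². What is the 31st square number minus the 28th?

177

31² = 961 and 28² = 784.
Difference: 961 − 784 = 177.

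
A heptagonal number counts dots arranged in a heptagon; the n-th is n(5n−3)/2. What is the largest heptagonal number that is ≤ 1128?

Solve n(5n−3)/2 ≤ 1128 for integer n.
n = 21 gives 1071 ≤ 1128, while n = 22 gives 1177 > 1128; so the answer is 1071.

1071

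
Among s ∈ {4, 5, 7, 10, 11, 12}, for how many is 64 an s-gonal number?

s = 4: P(4, 8) = 64. ✓
s = 5: P(5, 6) = 51 and P(5, 7) = 70; 64 is not s-gonal.
s = 7: P(7, 5) = 55 and P(7, 6) = 81; 64 is not s-gonal.
s = 10: P(10, 4) = 52 and P(10, 5) = 85; 64 is not s-gonal.
s = 11: P(11, 4) = 58 and P(11, 5) = 95; 64 is not s-gonal.
s = 12: P(12, 4) = 64. ✓
Hits: s ∈ {4, 12} → 2.

2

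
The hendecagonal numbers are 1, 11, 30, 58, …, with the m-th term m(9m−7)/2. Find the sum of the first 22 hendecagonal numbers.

Σ i(9i−7)/2 = (9Σi² − 7Σi) / 2 over i = 1..22.
Σi = 253 and Σi² = 3795.
(9·3795 − 7·253) / 2 = 32384/2 = 16192.

16192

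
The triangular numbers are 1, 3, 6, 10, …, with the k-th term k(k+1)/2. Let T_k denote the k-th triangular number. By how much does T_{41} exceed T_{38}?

120

41·42/2 = 861 and 38·39/2 = 741.
Difference: 861 − 741 = 120.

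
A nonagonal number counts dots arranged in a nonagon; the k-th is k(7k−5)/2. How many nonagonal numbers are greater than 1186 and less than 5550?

22

The n-th nonagonal number is n(7n−5)/2.
Smallest index with value > 1186: n = 19 (giving 1216).
Largest index with value < 5550: n = 40 (giving 5500).
Indices 19 through 40: 22 terms.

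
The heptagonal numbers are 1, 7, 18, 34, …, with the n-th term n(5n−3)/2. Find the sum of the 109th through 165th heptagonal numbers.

2701439

Σ i(5i−3)/2 = (5Σi² − 3Σi) / 2 over i = 109..165.
Σi = 13695 − 5886 = 7809 and Σi² = 1511015 − 425754 = 1085261.
(5·1085261 − 3·7809) / 2 = 5402878/2 = 2701439.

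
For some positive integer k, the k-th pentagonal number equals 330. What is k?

15

Set n(3n−1)/2 = 330, giving 3n² − n − 660 = 0.
The discriminant is 1 + 24·330 = 7921, and √7921 = 89.
So n = (1 + 89) / 6 = 90/6 = 15.
Check: 15·(3·15 − 1)/2 = 330. ✓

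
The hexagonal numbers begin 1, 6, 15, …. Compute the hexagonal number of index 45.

4005

45·(2·45 − 1) = 45·89 = 4005.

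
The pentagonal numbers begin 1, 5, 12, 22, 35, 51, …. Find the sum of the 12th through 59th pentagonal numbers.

Σ i(3i−1)/2 = (3Σi² − Σi) / 2 over i = 12..59.
Σi = 1770 − 66 = 1704 and Σi² = 70210 − 506 = 69704.
(3·69704 − 1·1704) / 2 = 207408/2 = 103704.

103704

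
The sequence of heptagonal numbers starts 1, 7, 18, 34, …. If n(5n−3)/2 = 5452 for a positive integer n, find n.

Set n(5n−3)/2 = 5452, giving 5n² − 3n − 10904 = 0.
The discriminant is 9 + 40·5452 = 218089, and √218089 = 467.
So n = (3 + 467) / 10 = 470/10 = 47.

47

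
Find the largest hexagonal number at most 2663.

2556

Solve n(2n−1) ≤ 2663 for integer n.
n = 36 gives 2556 ≤ 2663, while n = 37 gives 2701 > 2663; so the answer is 2556.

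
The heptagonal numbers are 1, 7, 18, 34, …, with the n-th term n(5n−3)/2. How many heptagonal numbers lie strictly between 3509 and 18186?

48

The n-th heptagonal number is n(5n−3)/2.
Smallest index with value > 3509: n = 38 (giving 3553).
Largest index with value < 18186: n = 85 (giving 17935).
Indices 38 through 85: 48 terms.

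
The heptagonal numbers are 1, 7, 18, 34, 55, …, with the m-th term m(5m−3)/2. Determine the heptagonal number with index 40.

3940

The 40th heptagonal number is n(5n−3)/2 with n = 40.
40·(5·40 − 3)/2 = 40·197/2 = 3940.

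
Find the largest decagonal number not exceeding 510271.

508725

Solve n(4n−3) ≤ 510271 for integer n.
n = 357 gives 508725 ≤ 510271, while n = 358 gives 511582 > 510271; so the answer is 508725.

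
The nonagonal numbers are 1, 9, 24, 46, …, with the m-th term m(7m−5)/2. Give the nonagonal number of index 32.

The 32nd nonagonal number is n(7n−5)/2 with n = 32.
32·(7·32 − 5)/2 = 32·219/2 = 3504.

3504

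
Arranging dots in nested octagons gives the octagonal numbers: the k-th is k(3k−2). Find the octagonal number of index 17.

The 17th octagonal number is n(3n−2) with n = 17.
17·(3·17 − 2) = 17·49 = 833.

833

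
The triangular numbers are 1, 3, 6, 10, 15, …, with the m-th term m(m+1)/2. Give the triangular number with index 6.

21

6·7/2 = 42/2 = 21.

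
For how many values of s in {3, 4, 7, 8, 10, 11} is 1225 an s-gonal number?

s = 3: P(3, 49) = 1225. ✓
s = 4: P(4, 35) = 1225. ✓
s = 7: P(7, 22) = 1177 and P(7, 23) = 1288; 1225 is not s-gonal.
s = 8: P(8, 20) = 1160 and P(8, 21) = 1281; 1225 is not s-gonal.
s = 10: P(10, 17) = 1105 and P(10, 18) = 1242; 1225 is not s-gonal.
s = 11: P(11, 16) = 1096 and P(11, 17) = 1241; 1225 is not s-gonal.
Hits: s ∈ {3, 4} → 2.

2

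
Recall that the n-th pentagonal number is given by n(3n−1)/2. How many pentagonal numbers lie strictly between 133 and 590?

The n-th pentagonal number is n(3n−1)/2.
Smallest index with value > 133: n = 10 (giving 145).
Largest index with value < 590: n = 19 (giving 532).
Indices 10 through 19: 10 terms.

10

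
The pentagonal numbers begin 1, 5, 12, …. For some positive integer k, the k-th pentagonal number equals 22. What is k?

4

Set n(3n−1)/2 = 22, giving 3n² − n − 44 = 0.
The discriminant is 1 + 24·22 = 529, and √529 = 23.
So n = (1 + 23) / 6 = 24/6 = 4.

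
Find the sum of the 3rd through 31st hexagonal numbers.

Σ i(2i−1) = 2Σi² − Σi over i = 3..31.
Σi = 496 − 3 = 493 and Σi² = 10416 − 5 = 10411.
2·10411 − 1·493 = 20329.

20329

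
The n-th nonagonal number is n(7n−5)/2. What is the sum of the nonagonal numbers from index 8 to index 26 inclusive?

20406

Σ i(7i−5)/2 = (7Σi² − 5Σi) / 2 over i = 8..26.
Σi = 351 − 28 = 323 and Σi² = 6201 − 140 = 6061.
(7·6061 − 5·323) / 2 = 40812/2 = 20406.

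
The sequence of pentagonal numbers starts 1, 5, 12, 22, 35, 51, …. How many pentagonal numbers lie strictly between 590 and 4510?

34

The n-th pentagonal number is n(3n−1)/2.
Smallest index with value > 590: n = 21 (giving 651).
Largest index with value < 4510: n = 54 (giving 4347).
Indices 21 through 54: 34 terms.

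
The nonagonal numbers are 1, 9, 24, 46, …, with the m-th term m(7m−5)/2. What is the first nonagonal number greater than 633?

651

Solve n(7n−5)/2 > 633 for integer n.
The largest n with value ≤ 633 is 13 (since 559 ≤ 633 < 651), so the first above is n = 14, value 651.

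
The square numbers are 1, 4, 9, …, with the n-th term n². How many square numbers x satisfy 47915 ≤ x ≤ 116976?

The n-th square number is n².
Smallest index with value ≥ 47915: n = 219 (giving 47961).
Largest index with value ≤ 116976: n = 342 (giving 116964).
Indices 219 through 342: 124 terms.

124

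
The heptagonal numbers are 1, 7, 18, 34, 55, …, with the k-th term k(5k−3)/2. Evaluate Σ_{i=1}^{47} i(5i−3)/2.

Σ i(5i−3)/2 = (5Σi² − 3Σi) / 2 over i = 1..47.
Σi = 1128 and Σi² = 35720.
(5·35720 − 3·1128) / 2 = 175216/2 = 87608.

87608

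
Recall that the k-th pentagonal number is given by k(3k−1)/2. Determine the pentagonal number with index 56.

56·(3·56 − 1)/2 = 56·167/2 = 4676.

4676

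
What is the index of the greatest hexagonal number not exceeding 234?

Solve n(2n−1) ≤ 234 for integer n.
n = 11 gives 231 ≤ 234, while n = 12 gives 276 > 234; so the answer is index 11.

11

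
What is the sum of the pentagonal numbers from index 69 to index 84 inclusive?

140352

Σ i(3i−1)/2 = (3Σi² − Σi) / 2 over i = 69..84.
Σi = 3570 − 2346 = 1224 and Σi² = 201110 − 107134 = 93976.
(3·93976 − 1·1224) / 2 = 280704/2 = 140352.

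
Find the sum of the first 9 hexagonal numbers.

525

Σ i(2i−1) = 2Σi² − Σi over i = 1..9.
Σi = 45 and Σi² = 285.
2·285 − 1·45 = 525.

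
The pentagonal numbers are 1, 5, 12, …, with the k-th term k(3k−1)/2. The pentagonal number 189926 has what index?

Set n(3n−1)/2 = 189926, giving 3n² − n − 379852 = 0.
The discriminant is 1 + 24·189926 = 4558225, and √4558225 = 2135.
So n = (1 + 2135) / 6 = 2136/6 = 356.

356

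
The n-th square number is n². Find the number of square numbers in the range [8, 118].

8

The n-th square number is n².
Smallest index with value ≥ 8: n = 3 (giving 9).
Largest index with value ≤ 118: n = 10 (giving 100).
Indices 3 through 10: 8 terms.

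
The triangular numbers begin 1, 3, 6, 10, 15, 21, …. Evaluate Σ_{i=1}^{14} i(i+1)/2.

560

Σ i(i+1)/2 = (Σi² + Σi) / 2 over i = 1..14.
Σi = 105 and Σi² = 1015.
(1·1015 + 1·105) / 2 = 1120/2 = 560.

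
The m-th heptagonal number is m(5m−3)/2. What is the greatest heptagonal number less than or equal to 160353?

Solve n(5n−3)/2 ≤ 160353 for integer n.
n = 253 gives 159643 ≤ 160353, while n = 254 gives 160909 > 160353; so the answer is 159643.

159643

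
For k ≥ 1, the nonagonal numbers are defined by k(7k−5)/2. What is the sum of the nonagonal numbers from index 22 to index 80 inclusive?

589469

Σ i(7i−5)/2 = (7Σi² − 5Σi) / 2 over i = 22..80.
Σi = 3240 − 231 = 3009 and Σi² = 173880 − 3311 = 170569.
(7·170569 − 5·3009) / 2 = 1178938/2 = 589469.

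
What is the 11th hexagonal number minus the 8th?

111

11·(2·11 − 1) = 231 and 8·(2·8 − 1) = 120.
Difference: 231 − 120 = 111.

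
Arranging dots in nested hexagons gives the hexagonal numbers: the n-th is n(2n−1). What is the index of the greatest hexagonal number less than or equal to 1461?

Solve n(2n−1) ≤ 1461 for integer n.
n = 27 gives 1431 ≤ 1461, while n = 28 gives 1540 > 1461; so the answer is index 27.

27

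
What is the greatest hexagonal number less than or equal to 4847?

4753

Solve n(2n−1) ≤ 4847 for integer n.
n = 49 gives 4753 ≤ 4847, while n = 50 gives 4950 > 4847; so the answer is 4753.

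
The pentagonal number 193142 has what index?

359

Set n(3n−1)/2 = 193142, giving 3n² − n − 386284 = 0.
The discriminant is 1 + 24·193142 = 4635409, and √4635409 = 2153.
So n = (1 + 2153) / 6 = 2154/6 = 359.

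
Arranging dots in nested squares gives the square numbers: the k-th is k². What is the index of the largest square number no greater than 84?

9

Solve n² ≤ 84 for integer n.
n = 9 gives 81 ≤ 84, while n = 10 gives 100 > 84; so the answer is index 9.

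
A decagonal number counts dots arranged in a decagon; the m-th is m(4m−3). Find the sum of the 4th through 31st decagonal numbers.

40138

Σ i(4i−3) = 4Σi² − 3Σi over i = 4..31.
Σi = 496 − 6 = 490 and Σi² = 10416 − 14 = 10402.
4·10402 − 3·490 = 40138.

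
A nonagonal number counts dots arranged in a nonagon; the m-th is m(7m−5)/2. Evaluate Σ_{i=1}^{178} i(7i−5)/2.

6595434

Σ i(7i−5)/2 = (7Σi² − 5Σi) / 2 over i = 1..178.
Σi = 15931 and Σi² = 1895789.
(7·1895789 − 5·15931) / 2 = 13190868/2 = 6595434.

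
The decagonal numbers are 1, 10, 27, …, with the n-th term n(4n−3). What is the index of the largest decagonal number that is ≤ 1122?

Solve n(4n−3) ≤ 1122 for integer n.
n = 17 gives 1105 ≤ 1122, while n = 18 gives 1242 > 1122; so the answer is index 17.

17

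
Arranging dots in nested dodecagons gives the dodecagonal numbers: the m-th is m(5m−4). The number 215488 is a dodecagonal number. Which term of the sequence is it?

Set n(5n−4) = 215488, giving 5n² − 4n − 215488 = 0.
So n = (4 + 2076) / 10 = 2080/10 = 208.

208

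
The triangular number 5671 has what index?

Set n(n+1)/2 = 5671, giving n² + n − 11342 = 0.
So n = (-1 + 213) / 2 = 212/2 = 106.

106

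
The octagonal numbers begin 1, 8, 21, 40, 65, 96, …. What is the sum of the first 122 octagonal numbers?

1823229

Σ i(3i−2) = 3Σi² − 2Σi over i = 1..122.
Σi = 7503 and Σi² = 612745.
3·612745 − 2·7503 = 1823229.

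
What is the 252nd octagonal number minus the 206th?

63112

252·(3·252 − 2) = 190008 and 206·(3·206 − 2) = 126896.
Difference: 190008 − 126896 = 63112.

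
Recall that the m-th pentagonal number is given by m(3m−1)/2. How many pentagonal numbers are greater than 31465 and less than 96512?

108

The n-th pentagonal number is n(3n−1)/2.
Smallest index with value > 31465: n = 146 (giving 31901).
Largest index with value < 96512: n = 253 (giving 95887).
Indices 146 through 253: 108 terms.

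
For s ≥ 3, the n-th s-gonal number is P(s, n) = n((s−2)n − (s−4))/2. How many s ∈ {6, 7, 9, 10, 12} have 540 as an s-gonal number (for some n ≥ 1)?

2

s = 6: P(6, 16) = 496 and P(6, 17) = 561; 540 is not s-gonal.
s = 7: P(7, 15) = 540. ✓
s = 9: P(9, 12) = 474 and P(9, 13) = 559; 540 is not s-gonal.
s = 10: P(10, 12) = 540. ✓
s = 12: P(12, 10) = 460 and P(12, 11) = 561; 540 is not s-gonal.
Hits: s ∈ {7, 10} → 2.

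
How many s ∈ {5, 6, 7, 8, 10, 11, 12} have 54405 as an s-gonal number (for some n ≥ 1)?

s = 5: P(5, 190) = 54055 and P(5, 191) = 54626; 54405 is not s-gonal.
s = 6: P(6, 165) = 54285 and P(6, 166) = 54946; 54405 is not s-gonal.
s = 7: P(7, 147) = 53802 and P(7, 148) = 54538; 54405 is not s-gonal.
s = 8: P(8, 135) = 54405. ✓
s = 10: P(10, 117) = 54405. ✓
s = 11: P(11, 110) = 54065 and P(11, 111) = 55056; 54405 is not s-gonal.
s = 12: P(12, 104) = 53664 and P(12, 105) = 54705; 54405 is not s-gonal.
Hits: s ∈ {8, 10} → 2.

2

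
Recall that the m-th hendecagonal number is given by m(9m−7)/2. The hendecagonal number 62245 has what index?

Set n(9n−7)/2 = 62245, giving 9n² − 7n − 124490 = 0.
So n = (7 + 2117) / 18 = 2124/18 = 118.

118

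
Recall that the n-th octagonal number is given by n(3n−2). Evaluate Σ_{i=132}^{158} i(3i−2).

Σ i(3i−2) = 3Σi² − 2Σi over i = 132..158.
Σi = 12561 − 8646 = 3915 and Σi² = 1327279 − 757966 = 569313.
3·569313 − 2·3915 = 1700109.

1700109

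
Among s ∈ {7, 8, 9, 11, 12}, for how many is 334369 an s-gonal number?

s = 7: P(7, 366) = 334341 and P(7, 367) = 336172; 334369 is not s-gonal.
s = 8: P(8, 334) = 334000 and P(8, 335) = 336005; 334369 is not s-gonal.
s = 9: P(9, 309) = 333411 and P(9, 310) = 335575; 334369 is not s-gonal.
s = 11: P(11, 272) = 331976 and P(11, 273) = 334425; 334369 is not s-gonal.
s = 12: P(12, 259) = 334369. ✓
Hits: s ∈ {12} → 1.

1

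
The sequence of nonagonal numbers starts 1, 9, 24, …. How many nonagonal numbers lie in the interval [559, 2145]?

The n-th nonagonal number is n(7n−5)/2.
Smallest index with value ≥ 559: n = 13 (giving 559).
Largest index with value ≤ 2145: n = 25 (giving 2125).
Indices 13 through 25: 13 terms.

13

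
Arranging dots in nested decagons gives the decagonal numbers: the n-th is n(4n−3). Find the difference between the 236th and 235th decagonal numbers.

Consecutive decagonal numbers differ by 8n − 7: here 8·236 − 7 = 1881.

1881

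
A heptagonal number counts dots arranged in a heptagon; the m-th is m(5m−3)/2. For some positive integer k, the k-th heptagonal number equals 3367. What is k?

Set n(5n−3)/2 = 3367, giving 5n² − 3n − 6734 = 0.
So n = (3 + 367) / 10 = 370/10 = 37.
Check: 37·(5·37 − 3)/2 = 3367. ✓

37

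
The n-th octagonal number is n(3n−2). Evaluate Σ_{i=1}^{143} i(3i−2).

Σ i(3i−2) = 3Σi² − 2Σi over i = 1..143.
Σi = 10296 and Σi² = 984984.
3·984984 − 2·10296 = 2934360.

2934360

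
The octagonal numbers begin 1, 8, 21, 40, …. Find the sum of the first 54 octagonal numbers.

158895

Σ i(3i−2) = 3Σi² − 2Σi over i = 1..54.
Σi = 1485 and Σi² = 53955.
3·53955 − 2·1485 = 158895.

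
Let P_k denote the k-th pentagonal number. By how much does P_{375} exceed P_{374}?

Consecutive pentagonal numbers differ by 3n − 2: here 3·375 − 2 = 1123.

1123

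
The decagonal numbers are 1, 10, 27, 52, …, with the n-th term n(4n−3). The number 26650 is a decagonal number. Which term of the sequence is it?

82

Set n(4n−3) = 26650, giving 4n² − 3n − 26650 = 0.
So n = (3 + 653) / 8 = 656/8 = 82.
Check: 82·(4·82 − 3) = 26650. ✓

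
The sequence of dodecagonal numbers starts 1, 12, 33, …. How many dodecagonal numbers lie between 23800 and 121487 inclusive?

The n-th dodecagonal number is n(5n−4).
Smallest index with value ≥ 23800: n = 70 (giving 24220).
Largest index with value ≤ 121487: n = 156 (giving 121056).
Indices 70 through 156: 87 terms.

87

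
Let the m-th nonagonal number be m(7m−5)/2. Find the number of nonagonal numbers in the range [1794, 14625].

The n-th nonagonal number is n(7n−5)/2.
Smallest index with value ≥ 1794: n = 23 (giving 1794).
Largest index with value ≤ 14625: n = 65 (giving 14625).
Indices 23 through 65: 43 terms.

43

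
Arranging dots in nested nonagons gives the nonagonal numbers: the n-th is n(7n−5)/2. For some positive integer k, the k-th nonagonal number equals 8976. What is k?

51

Set n(7n−5)/2 = 8976, giving 7n² − 5n − 17952 = 0.
The discriminant is 25 + 56·8976 = 502681, and √502681 = 709.
So n = (5 + 709) / 14 = 714/14 = 51.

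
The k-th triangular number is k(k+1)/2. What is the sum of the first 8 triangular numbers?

120

Σ i(i+1)/2 = (Σi² + Σi) / 2 over i = 1..8.
Σi = 36 and Σi² = 204.
(1·204 + 1·36) / 2 = 240/2 = 120.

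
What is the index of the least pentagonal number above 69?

Solve n(3n−1)/2 > 69 for integer n.
The largest n with value ≤ 69 is 6 (since 51 ≤ 69 < 70), so the first above is n = 7, value 70.

7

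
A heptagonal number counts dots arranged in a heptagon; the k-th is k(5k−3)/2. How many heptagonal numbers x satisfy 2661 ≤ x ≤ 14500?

The n-th heptagonal number is n(5n−3)/2.
Smallest index with value ≥ 2661: n = 33 (giving 2673).
Largest index with value ≤ 14500: n = 76 (giving 14326).
Indices 33 through 76: 44 terms.

44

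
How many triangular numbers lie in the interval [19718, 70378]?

176

The n-th triangular number is n(n+1)/2.
Smallest index with value ≥ 19718: n = 199 (giving 19900).
Largest index with value ≤ 70378: n = 374 (giving 70125).
Indices 199 through 374: 176 terms.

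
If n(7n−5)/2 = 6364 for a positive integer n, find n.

43

Set n(7n−5)/2 = 6364, giving 7n² − 5n − 12728 = 0.
The discriminant is 25 + 56·6364 = 356409, and √356409 = 597.
So n = (5 + 597) / 14 = 602/14 = 43.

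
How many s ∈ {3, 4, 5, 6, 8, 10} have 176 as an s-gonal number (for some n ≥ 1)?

2

s = 3: P(3, 18) = 171 and P(3, 19) = 190; 176 is not s-gonal.
s = 4: P(4, 13) = 169 and P(4, 14) = 196; 176 is not s-gonal.
s = 5: P(5, 11) = 176. ✓
s = 6: P(6, 9) = 153 and P(6, 10) = 190; 176 is not s-gonal.
s = 8: P(8, 8) = 176. ✓
s = 10: P(10, 7) = 175 and P(10, 8) = 232; 176 is not s-gonal.
Hits: s ∈ {5, 8} → 2.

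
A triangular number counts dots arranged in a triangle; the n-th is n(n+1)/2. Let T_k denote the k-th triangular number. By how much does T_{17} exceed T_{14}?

17·18/2 = 153 and 14·15/2 = 105.
Difference: 153 − 105 = 48.

48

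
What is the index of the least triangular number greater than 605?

35

Solve n(n+1)/2 > 605 for integer n.
The largest n with value ≤ 605 is 34 (since 595 ≤ 605 < 630), so the first above is n = 35, value 630.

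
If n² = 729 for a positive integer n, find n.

27

We need n² = 729, so n = √729 = 27.
Check: 27² = 729. ✓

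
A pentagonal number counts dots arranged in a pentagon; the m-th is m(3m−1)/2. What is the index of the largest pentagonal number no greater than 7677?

Solve n(3n−1)/2 ≤ 7677 for integer n.
n = 71 gives 7526 ≤ 7677, while n = 72 gives 7740 > 7677; so the answer is index 71.

71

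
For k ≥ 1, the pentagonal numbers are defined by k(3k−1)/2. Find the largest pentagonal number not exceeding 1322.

1247

Solve n(3n−1)/2 ≤ 1322 for integer n.
n = 29 gives 1247 ≤ 1322, while n = 30 gives 1335 > 1322; so the answer is 1247.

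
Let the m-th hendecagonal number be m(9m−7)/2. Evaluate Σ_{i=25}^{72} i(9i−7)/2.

541392

Σ i(9i−7)/2 = (9Σi² − 7Σi) / 2 over i = 25..72.
Σi = 2628 − 300 = 2328 and Σi² = 127020 − 4900 = 122120.
(9·122120 − 7·2328) / 2 = 1082784/2 = 541392.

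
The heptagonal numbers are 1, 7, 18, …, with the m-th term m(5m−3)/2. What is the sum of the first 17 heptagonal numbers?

4233

Σ i(5i−3)/2 = (5Σi² − 3Σi) / 2 over i = 1..17.
Σi = 153 and Σi² = 1785.
(5·1785 − 3·153) / 2 = 8466/2 = 4233.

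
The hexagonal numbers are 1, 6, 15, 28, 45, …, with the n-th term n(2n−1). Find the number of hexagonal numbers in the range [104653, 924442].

The n-th hexagonal number is n(2n−1).
Smallest index with value ≥ 104653: n = 229 (giving 104653).
Largest index with value ≤ 924442: n = 680 (giving 924120).
Indices 229 through 680: 452 terms.

452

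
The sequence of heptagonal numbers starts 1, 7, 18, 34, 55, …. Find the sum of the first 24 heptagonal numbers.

Σ i(5i−3)/2 = (5Σi² − 3Σi) / 2 over i = 1..24.
Σi = 300 and Σi² = 4900.
(5·4900 − 3·300) / 2 = 23600/2 = 11800.

11800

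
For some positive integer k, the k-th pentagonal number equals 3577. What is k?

49

Set n(3n−1)/2 = 3577, giving 3n² − n − 7154 = 0.
So n = (1 + 293) / 6 = 294/6 = 49.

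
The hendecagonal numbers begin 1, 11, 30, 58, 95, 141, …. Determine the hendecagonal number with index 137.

137·(9·137 − 7)/2 = 137·1226/2 = 137·613 = 83981.

83981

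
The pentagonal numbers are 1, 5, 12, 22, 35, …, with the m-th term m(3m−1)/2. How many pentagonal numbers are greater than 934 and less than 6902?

42

The n-th pentagonal number is n(3n−1)/2.
Smallest index with value > 934: n = 26 (giving 1001).
Largest index with value < 6902: n = 67 (giving 6700).
Indices 26 through 67: 42 terms.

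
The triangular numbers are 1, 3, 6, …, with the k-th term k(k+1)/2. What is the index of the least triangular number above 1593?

56

Solve n(n+1)/2 > 1593 for integer n.
The largest n with value ≤ 1593 is 55 (since 1540 ≤ 1593 < 1596), so the first above is n = 56, value 1596.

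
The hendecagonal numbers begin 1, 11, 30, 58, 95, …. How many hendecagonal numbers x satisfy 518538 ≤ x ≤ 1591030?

The n-th hendecagonal number is n(9n−7)/2.
Smallest index with value ≥ 518538: n = 340 (giving 519010).
Largest index with value ≤ 1591030: n = 595 (giving 1591030).
Indices 340 through 595: 256 terms.

256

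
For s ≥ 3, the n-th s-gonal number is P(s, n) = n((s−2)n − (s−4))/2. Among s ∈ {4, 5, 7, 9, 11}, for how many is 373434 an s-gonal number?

s = 4: P(4, 611) = 373321 and P(4, 612) = 374544; 373434 is not s-gonal.
s = 5: P(5, 499) = 373252 and P(5, 500) = 374750; 373434 is not s-gonal.
s = 7: P(7, 386) = 371911 and P(7, 387) = 373842; 373434 is not s-gonal.
s = 9: P(9, 327) = 373434. ✓
s = 11: P(11, 288) = 372240 and P(11, 289) = 374833; 373434 is not s-gonal.
Hits: s ∈ {9} → 1.

1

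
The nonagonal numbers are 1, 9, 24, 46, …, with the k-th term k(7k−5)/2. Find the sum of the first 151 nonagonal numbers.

Σ i(7i−5)/2 = (7Σi² − 5Σi) / 2 over i = 1..151.
Σi = 11476 and Σi² = 1159076.
(7·1159076 − 5·11476) / 2 = 8056152/2 = 4028076.

4028076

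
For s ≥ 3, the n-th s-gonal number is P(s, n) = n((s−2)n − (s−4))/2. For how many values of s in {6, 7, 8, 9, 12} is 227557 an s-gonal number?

s = 6: P(6, 337) = 226801 and P(6, 338) = 228150; 227557 is not s-gonal.
s = 7: P(7, 302) = 227557. ✓
s = 8: P(8, 275) = 226325 and P(8, 276) = 227976; 227557 is not s-gonal.
s = 9: P(9, 255) = 226950 and P(9, 256) = 228736; 227557 is not s-gonal.
s = 12: P(12, 213) = 225993 and P(12, 214) = 228124; 227557 is not s-gonal.
Hits: s ∈ {7} → 1.

1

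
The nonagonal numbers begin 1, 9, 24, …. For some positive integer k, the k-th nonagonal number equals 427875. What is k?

Set n(7n−5)/2 = 427875, giving 7n² − 5n − 855750 = 0.
The discriminant is 25 + 56·427875 = 23961025, and √23961025 = 4895.
So n = (5 + 4895) / 14 = 4900/14 = 350.

350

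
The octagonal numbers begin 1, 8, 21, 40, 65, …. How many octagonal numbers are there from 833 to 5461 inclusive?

27

The n-th octagonal number is n(3n−2).
Smallest index with value ≥ 833: n = 17 (giving 833).
Largest index with value ≤ 5461: n = 43 (giving 5461).
Indices 17 through 43: 27 terms.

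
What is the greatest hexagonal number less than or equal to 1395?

Solve n(2n−1) ≤ 1395 for integer n.
n = 26 gives 1326 ≤ 1395, while n = 27 gives 1431 > 1395; so the answer is 1326.

1326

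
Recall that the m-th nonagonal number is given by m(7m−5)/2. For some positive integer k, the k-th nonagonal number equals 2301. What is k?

Set n(7n−5)/2 = 2301, giving 7n² − 5n − 4602 = 0.
The discriminant is 25 + 56·2301 = 128881, and √128881 = 359.
So n = (5 + 359) / 14 = 364/14 = 26.

26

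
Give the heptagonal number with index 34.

2839

The 34th heptagonal number is n(5n−3)/2 with n = 34.
34·(5·34 − 3)/2 = 34·167/2 = 2839.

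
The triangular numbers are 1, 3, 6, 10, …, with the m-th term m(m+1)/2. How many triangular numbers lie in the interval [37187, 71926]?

106

The n-th triangular number is n(n+1)/2.
Smallest index with value ≥ 37187: n = 273 (giving 37401).
Largest index with value ≤ 71926: n = 378 (giving 71631).
Indices 273 through 378: 106 terms.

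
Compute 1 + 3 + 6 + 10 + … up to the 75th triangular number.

73150

Σ i(i+1)/2 = (Σi² + Σi) / 2 over i = 1..75.
Σi = 2850 and Σi² = 143450.
(1·143450 + 1·2850) / 2 = 146300/2 = 73150.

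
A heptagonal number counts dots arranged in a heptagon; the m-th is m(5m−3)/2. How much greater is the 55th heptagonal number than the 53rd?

537

55·(5·55 − 3)/2 = 7480 and 53·(5·53 − 3)/2 = 6943.
Difference: 7480 − 6943 = 537.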